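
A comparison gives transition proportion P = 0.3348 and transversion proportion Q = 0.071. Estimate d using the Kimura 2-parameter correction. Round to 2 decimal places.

Under the Kimura two-parameter model, d = −½ ln(1 − 2P − Q) − ¼ ln(1 − 2Q).
1 − 2P − Q = 0.2594, giving −½ ln(0.2594) = 0.674692.
1 − 2Q = 0.858, giving −¼ ln(0.858) = 0.038288.
d = 0.674692 + 0.038288 = 0.712980.

0.71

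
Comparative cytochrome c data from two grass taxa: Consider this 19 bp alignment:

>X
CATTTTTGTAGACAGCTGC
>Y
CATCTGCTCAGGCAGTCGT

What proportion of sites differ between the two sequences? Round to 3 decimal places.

0.474

The sequences differ at 9 of 19 positions (sites 4, 6, 7, 8, 9, 12, 16, 17, 19).
p = 9/19 = 0.473684… ≈ 0.474 (to 3 d.p.).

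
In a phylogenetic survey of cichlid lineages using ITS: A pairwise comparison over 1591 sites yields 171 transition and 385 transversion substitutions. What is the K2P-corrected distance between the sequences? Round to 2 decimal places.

0.47

P = 171/1591 ≈ 0.10748 and Q = 385/1591 ≈ 0.241986.
Under the Kimura two-parameter model, d = −½ ln(1 − 2P − Q) − ¼ ln(1 − 2Q).
1 − 2P − Q = 0.543054, giving −½ ln(0.543054) = 0.305273.
1 − 2Q = 0.516028, giving −¼ ln(0.516028) = 0.165399.
d = 0.305273 + 0.165399 = 0.470672.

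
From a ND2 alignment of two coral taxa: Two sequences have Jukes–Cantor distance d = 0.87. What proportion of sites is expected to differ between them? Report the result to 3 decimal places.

p = (3/4)(1 − e^(−4d/3)) = 0.75 × (1 − e^(-1.16)) = 0.75 × (1 − 0.313486) = 0.514886.

0.515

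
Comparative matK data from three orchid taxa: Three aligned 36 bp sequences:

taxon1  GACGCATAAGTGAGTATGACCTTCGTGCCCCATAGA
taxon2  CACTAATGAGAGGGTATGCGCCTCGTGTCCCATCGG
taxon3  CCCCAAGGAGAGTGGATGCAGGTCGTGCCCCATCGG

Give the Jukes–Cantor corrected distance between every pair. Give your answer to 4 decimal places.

d(taxon1,taxon2) = 0.4408, d(taxon1,taxon3) = 0.6082, d(taxon2,taxon3) = 0.3041

taxon1–taxon2: 12/36 sites differ → p ≈ 0.333333, d = −0.75 ln(1 − 0.444444) = 0.440839 ≈ 0.4408.
taxon1–taxon3: 15/36 sites differ → p ≈ 0.416667, d = −0.75 ln(1 − 0.555556) = 0.608198 ≈ 0.6082.
taxon2–taxon3: 9/36 sites differ → p = 0.25, d = −0.75 ln(1 − 0.333333) = 0.304098 ≈ 0.3041.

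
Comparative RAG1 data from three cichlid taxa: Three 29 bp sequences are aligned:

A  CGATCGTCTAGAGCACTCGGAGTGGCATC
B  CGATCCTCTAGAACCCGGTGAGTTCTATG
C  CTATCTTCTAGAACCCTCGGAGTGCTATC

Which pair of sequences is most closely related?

A–B: 10/29 differ, p = 0.345, d = 0.462.
A–C: 6/29 differ, p = 0.207, d = 0.242.
B–C: 7/29 differ, p = 0.241, d = 0.291.
The smallest distance is between A and C.

A and C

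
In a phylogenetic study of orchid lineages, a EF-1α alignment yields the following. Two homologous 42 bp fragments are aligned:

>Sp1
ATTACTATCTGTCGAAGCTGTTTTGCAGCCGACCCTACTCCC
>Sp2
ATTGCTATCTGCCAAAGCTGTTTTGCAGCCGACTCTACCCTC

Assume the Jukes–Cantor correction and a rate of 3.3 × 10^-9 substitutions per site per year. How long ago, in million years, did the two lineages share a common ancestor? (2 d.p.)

The sequences differ at 6 of 42 sites (4, 12, 14, 34, 39, 41), so p = 6/42 ≈ 0.142857.
d = −(3/4) ln(1 − 4p/3) = −0.75 ln(1 − 0.190476) = −0.75 ln(0.809524)
  = −0.75 × (-0.211309) = 0.158482 substitutions/site.
Under a molecular clock d = 2μt, so t = d/(2μ) = 0.158482 / (2 × 3.3 × 10^-9) = 24.01 million years.

24.01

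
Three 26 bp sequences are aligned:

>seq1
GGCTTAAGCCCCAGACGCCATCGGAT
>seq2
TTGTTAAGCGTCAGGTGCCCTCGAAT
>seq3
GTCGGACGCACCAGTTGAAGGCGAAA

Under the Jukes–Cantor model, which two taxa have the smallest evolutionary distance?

seq1–seq2: 9/26 differ, p = 0.346, d = 0.464.
seq1–seq3: 13/26 differ, p = 0.500, d = 0.824.
seq2–seq3: 13/26 differ, p = 0.500, d = 0.824.
The smallest distance is between seq1 and seq2.

seq1 and seq2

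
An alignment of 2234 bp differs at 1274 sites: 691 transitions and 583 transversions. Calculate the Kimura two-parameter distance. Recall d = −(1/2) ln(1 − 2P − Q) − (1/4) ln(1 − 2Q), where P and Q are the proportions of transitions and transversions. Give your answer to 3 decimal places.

1.243

P = 691/2234 ≈ 0.309311 and Q = 583/2234 ≈ 0.260967.
Under the Kimura two-parameter model, d = −½ ln(1 − 2P − Q) − ¼ ln(1 − 2Q).
1 − 2P − Q = 0.120411, giving −½ ln(0.120411) = 1.058422.
1 − 2Q = 0.478066, giving −¼ ln(0.478066) = 0.184502.
d = 1.058422 + 0.184502 = 1.242924.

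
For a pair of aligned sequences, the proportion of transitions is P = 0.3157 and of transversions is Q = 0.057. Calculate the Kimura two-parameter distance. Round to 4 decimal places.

Under the Kimura two-parameter model, d = −½ ln(1 − 2P − Q) − ¼ ln(1 − 2Q).
1 − 2P − Q = 0.3116, giving −½ ln(0.3116) = 0.583017.
1 − 2Q = 0.886, giving −¼ ln(0.886) = 0.030260.
d = 0.583017 + 0.030260 = 0.613277.

0.6133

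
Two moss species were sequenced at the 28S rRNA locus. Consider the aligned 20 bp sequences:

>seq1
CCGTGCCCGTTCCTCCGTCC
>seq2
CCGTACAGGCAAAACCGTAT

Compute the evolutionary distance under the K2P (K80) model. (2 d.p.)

Of 20 sites, 3 differences are transitions and 7 are transversions, so P = 3/20 = 0.15 and Q = 7/20 = 0.35.
Under the Kimura two-parameter model, d = −½ ln(1 − 2P − Q) − ¼ ln(1 − 2Q).
1 − 2P − Q = 0.35, giving −½ ln(0.35) = 0.524911.
1 − 2Q = 0.3, giving −¼ ln(0.3) = 0.300993.
d = 0.524911 + 0.300993 = 0.825904.

0.83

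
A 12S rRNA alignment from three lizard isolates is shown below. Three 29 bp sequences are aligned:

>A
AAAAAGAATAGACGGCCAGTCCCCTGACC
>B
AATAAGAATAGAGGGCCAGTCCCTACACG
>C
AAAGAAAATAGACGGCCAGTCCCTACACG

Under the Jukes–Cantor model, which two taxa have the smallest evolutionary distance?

A–B: 6/29 differ, p = 0.207, d = 0.242.
A–C: 6/29 differ, p = 0.207, d = 0.242.
B–C: 4/29 differ, p = 0.138, d = 0.152.
The smallest distance is between B and C.

B and C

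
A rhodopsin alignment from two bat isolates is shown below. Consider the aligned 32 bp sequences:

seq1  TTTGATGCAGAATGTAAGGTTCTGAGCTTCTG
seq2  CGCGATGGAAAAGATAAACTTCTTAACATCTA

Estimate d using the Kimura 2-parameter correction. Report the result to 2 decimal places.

Of 32 sites, 7 differences are transitions and 6 are transversions, so P = 7/32 = 0.21875 and Q = 6/32 = 0.1875.
Under the Kimura two-parameter model, d = −½ ln(1 − 2P − Q) − ¼ ln(1 − 2Q).
1 − 2P − Q = 0.375, giving −½ ln(0.375) = 0.490415.
1 − 2Q = 0.625, giving −¼ ln(0.625) = 0.117501.
d = 0.490415 + 0.117501 = 0.607916.

0.61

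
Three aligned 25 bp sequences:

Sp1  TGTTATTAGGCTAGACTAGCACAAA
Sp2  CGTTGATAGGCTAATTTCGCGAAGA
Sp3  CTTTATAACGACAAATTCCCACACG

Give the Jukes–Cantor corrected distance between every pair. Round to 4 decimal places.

d(Sp1,Sp2) = 0.5716, d(Sp1,Sp3) = 0.7662, d(Sp2,Sp3) = 0.8865

Sp1–Sp2: 10/25 sites differ → p = 0.4, d = −0.75 ln(1 − 0.533333) = 0.571605 ≈ 0.5716.
Sp1–Sp3: 12/25 sites differ → p = 0.48, d = −0.75 ln(1 − 0.64) = 0.766238 ≈ 0.7662.
Sp2–Sp3: 13/25 sites differ → p = 0.52, d = −0.75 ln(1 − 0.693333) = 0.886495 ≈ 0.8865.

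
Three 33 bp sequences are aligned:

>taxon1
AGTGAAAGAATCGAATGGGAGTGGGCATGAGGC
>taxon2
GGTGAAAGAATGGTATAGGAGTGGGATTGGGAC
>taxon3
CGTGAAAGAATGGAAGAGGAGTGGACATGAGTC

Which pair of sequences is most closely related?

taxon1 and taxon3

taxon1–taxon2: 8/33 differ, p = 0.242, d = 0.293.
taxon1–taxon3: 6/33 differ, p = 0.182, d = 0.208.
taxon2–taxon3: 8/33 differ, p = 0.242, d = 0.293.
The smallest distance is between taxon1 and taxon3.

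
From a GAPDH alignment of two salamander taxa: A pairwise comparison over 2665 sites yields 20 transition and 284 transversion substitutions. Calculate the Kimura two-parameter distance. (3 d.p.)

P = 20/2665 ≈ 0.007505 and Q = 284/2665 ≈ 0.106567.
Under the Kimura two-parameter model, d = −½ ln(1 − 2P − Q) − ¼ ln(1 − 2Q).
1 − 2P − Q = 0.878423, giving −½ ln(0.878423) = 0.064814.
1 − 2Q = 0.786866, giving −¼ ln(0.786866) = 0.059924.
d = 0.064814 + 0.059924 = 0.124738.

0.125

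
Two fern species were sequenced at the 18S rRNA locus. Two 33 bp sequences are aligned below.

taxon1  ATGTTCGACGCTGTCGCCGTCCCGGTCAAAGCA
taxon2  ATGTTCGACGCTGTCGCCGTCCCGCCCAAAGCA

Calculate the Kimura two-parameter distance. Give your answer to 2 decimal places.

0.06

Of 33 sites, 1 differences are transitions and 1 are transversions, so P = 1/33 ≈ 0.030303 and Q = 1/33 ≈ 0.030303.
Under the Kimura two-parameter model, d = −½ ln(1 − 2P − Q) − ¼ ln(1 − 2Q).
1 − 2P − Q = 0.909091, giving −½ ln(0.909091) = 0.047655.
1 − 2Q = 0.939394, giving −¼ ln(0.939394) = 0.015630.
d = 0.047655 + 0.015630 = 0.063285.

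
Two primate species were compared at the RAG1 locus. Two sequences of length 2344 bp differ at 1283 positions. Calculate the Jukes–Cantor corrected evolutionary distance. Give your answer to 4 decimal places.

p = 1283/2344 ≈ 0.547355.
d = −(3/4) ln(1 − 4p/3) = −0.75 ln(1 − 0.729807) = −0.75 ln(0.270193)
  = −0.75 × (-1.308619) = 0.981464 substitutions/site.

0.9815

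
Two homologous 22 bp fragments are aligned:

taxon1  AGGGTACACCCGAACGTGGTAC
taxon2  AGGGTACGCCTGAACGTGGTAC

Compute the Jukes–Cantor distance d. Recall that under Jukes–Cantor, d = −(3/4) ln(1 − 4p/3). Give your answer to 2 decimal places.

0.10

The sequences differ at 2 of 22 sites (8, 11), so p = 2/22 ≈ 0.090909.
d = −(3/4) ln(1 − 4p/3) = −0.75 ln(1 − 0.121212) = −0.75 ln(0.878788)
  = −0.75 × (-0.129212) = 0.096909 substitutions/site.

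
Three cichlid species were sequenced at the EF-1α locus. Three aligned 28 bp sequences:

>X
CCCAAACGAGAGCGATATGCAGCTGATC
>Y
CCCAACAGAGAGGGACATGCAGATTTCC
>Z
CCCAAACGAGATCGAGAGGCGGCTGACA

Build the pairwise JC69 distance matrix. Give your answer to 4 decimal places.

X–Y: 8/28 sites differ → p ≈ 0.285714, d = −0.75 ln(1 − 0.380952) = 0.359679 ≈ 0.3597.
X–Z: 6/28 sites differ → p ≈ 0.214286, d = −0.75 ln(1 − 0.285715) = 0.252355 ≈ 0.2524.
Y–Z: 11/28 sites differ → p ≈ 0.392857, d = −0.75 ln(1 − 0.523809) = 0.556452 ≈ 0.5565.

d(X,Y) = 0.3597, d(X,Z) = 0.2524, d(Y,Z) = 0.5565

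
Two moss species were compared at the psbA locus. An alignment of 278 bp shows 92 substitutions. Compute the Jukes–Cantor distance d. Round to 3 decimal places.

p = 92/278 ≈ 0.330935.
d = −(3/4) ln(1 − 4p/3) = −0.75 ln(1 − 0.441247) = −0.75 ln(0.558753)
  = −0.75 × (-0.582048) = 0.436536 substitutions/site.

0.437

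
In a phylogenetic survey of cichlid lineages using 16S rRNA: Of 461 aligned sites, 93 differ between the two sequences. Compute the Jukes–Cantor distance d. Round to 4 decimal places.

0.2350

p = 93/461 ≈ 0.201735.
d = −(3/4) ln(1 − 4p/3) = −0.75 ln(1 − 0.26898) = −0.75 ln(0.73102)
  = −0.75 × (-0.313314) = 0.234986 substitutions/site.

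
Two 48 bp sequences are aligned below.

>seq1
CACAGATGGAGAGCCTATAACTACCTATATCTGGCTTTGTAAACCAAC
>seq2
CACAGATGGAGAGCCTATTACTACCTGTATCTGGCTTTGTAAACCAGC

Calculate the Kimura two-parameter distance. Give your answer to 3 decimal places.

0.066

Of 48 sites, 2 differences are transitions and 1 are transversions, so P = 2/48 ≈ 0.041667 and Q = 1/48 ≈ 0.020833.
Under the Kimura two-parameter model, d = −½ ln(1 − 2P − Q) − ¼ ln(1 − 2Q).
1 − 2P − Q = 0.895833, giving −½ ln(0.895833) = 0.055001.
1 − 2Q = 0.958334, giving −¼ ln(0.958334) = 0.010640.
d = 0.055001 + 0.010640 = 0.065641.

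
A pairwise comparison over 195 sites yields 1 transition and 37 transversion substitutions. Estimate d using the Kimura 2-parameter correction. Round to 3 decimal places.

0.231

P = 1/195 ≈ 0.005128 and Q = 37/195 ≈ 0.189744.
Under the Kimura two-parameter model, d = −½ ln(1 − 2P − Q) − ¼ ln(1 − 2Q).
1 − 2P − Q = 0.8, giving −½ ln(0.8) = 0.111572.
1 − 2Q = 0.620512, giving −¼ ln(0.620512) = 0.119303.
d = 0.111572 + 0.119303 = 0.230875.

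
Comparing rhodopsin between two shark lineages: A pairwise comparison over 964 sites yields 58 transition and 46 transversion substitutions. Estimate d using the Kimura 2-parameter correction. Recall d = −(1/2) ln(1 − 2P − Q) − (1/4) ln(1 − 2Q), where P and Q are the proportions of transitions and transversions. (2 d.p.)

0.12

P = 58/964 ≈ 0.060166 and Q = 46/964 ≈ 0.047718.
Under the Kimura two-parameter model, d = −½ ln(1 − 2P − Q) − ¼ ln(1 − 2Q).
1 − 2P − Q = 0.83195, giving −½ ln(0.83195) = 0.091991.
1 − 2Q = 0.904564, giving −¼ ln(0.904564) = 0.025076.
d = 0.091991 + 0.025076 = 0.117067.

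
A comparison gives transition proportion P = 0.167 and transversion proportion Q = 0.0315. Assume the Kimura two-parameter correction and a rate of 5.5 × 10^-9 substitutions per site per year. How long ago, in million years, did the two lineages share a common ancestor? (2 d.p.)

22.16

Under the Kimura two-parameter model, d = −½ ln(1 − 2P − Q) − ¼ ln(1 − 2Q).
1 − 2P − Q = 0.6345, giving −½ ln(0.6345) = 0.227459.
1 − 2Q = 0.937, giving −¼ ln(0.937) = 0.016268.
d = 0.227459 + 0.016268 = 0.243727.
Under a molecular clock d = 2μt, so t = d/(2μ) = 0.243727 / (2 × 5.5 × 10^-9) = 22.16 million years.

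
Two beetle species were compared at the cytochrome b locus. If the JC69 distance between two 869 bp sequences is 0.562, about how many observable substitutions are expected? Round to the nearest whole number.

344

Invert JC69: p = (3/4)(1 − e^(−4d/3)) = 0.75 × (1 − e^(-0.749333)) = 0.75 × (1 − 0.472682) = 0.395489.
Expected differing sites = pL ≈ 0.395489 × 869 = 343.679941 ≈ 344.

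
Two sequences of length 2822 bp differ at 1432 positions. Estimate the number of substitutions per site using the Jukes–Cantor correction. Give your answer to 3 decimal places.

p = 1432/2822 ≈ 0.507442.
d = −(3/4) ln(1 − 4p/3) = −0.75 ln(1 − 0.676589) = −0.75 ln(0.323411)
  = −0.75 × (-1.128831) = 0.846623 substitutions/site.

0.847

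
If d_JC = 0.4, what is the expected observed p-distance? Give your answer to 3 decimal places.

p = (3/4)(1 − e^(−4d/3)) = 0.75 × (1 − e^(-0.533333)) = 0.75 × (1 − 0.586646) = 0.310016.

0.310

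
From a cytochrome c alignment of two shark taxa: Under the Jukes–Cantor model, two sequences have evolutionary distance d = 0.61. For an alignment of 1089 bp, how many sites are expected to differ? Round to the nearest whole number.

455

Invert JC69: p = (3/4)(1 − e^(−4d/3)) = 0.75 × (1 − e^(-0.813333)) = 0.75 × (1 − 0.443378) = 0.417467.
Expected differing sites = pL ≈ 0.417467 × 1089 = 454.621563 ≈ 455.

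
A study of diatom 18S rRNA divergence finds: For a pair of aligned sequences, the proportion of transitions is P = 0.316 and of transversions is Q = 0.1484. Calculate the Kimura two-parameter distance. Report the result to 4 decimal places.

Under the Kimura two-parameter model, d = −½ ln(1 − 2P − Q) − ¼ ln(1 − 2Q).
1 − 2P − Q = 0.2196, giving −½ ln(0.2196) = 0.757974.
1 − 2Q = 0.7032, giving −¼ ln(0.7032) = 0.088028.
d = 0.757974 + 0.088028 = 0.846002.

0.8460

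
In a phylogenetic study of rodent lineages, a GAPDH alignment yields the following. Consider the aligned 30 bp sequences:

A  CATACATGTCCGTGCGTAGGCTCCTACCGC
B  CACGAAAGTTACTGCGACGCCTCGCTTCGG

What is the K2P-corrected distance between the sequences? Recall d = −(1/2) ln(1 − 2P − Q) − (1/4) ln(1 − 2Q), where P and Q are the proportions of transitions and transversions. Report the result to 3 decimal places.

0.824

Of 30 sites, 5 differences are transitions and 10 are transversions, so P = 5/30 ≈ 0.166667 and Q = 10/30 ≈ 0.333333.
Under the Kimura two-parameter model, d = −½ ln(1 − 2P − Q) − ¼ ln(1 − 2Q).
1 − 2P − Q = 0.333333, giving −½ ln(0.333333) = 0.549307.
1 − 2Q = 0.333334, giving −¼ ln(0.333334) = 0.274653.
d = 0.549307 + 0.274653 = 0.823960.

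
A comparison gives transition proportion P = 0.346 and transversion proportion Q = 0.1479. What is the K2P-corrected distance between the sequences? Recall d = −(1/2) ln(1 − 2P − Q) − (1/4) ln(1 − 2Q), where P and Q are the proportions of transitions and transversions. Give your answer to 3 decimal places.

1.004

Under the Kimura two-parameter model, d = −½ ln(1 − 2P − Q) − ¼ ln(1 − 2Q).
1 − 2P − Q = 0.1601, giving −½ ln(0.1601) = 0.915978.
1 − 2Q = 0.7042, giving −¼ ln(0.7042) = 0.087673.
d = 0.915978 + 0.087673 = 1.003651.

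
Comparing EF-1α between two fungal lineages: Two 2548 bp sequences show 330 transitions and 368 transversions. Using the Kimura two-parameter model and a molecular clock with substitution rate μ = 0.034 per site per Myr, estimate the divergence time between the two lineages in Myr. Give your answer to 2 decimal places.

5.05

P = 330/2548 ≈ 0.129513 and Q = 368/2548 ≈ 0.144427.
Under the Kimura two-parameter model, d = −½ ln(1 − 2P − Q) − ¼ ln(1 − 2Q).
1 − 2P − Q = 0.596547, giving −½ ln(0.596547) = 0.258299.
1 − 2Q = 0.711146, giving −¼ ln(0.711146) = 0.085219.
d = 0.258299 + 0.085219 = 0.343518.
Under a molecular clock d = 2μt, so t = d/(2μ) = 0.343518 / (2 × 0.034) = 5.05 Myr.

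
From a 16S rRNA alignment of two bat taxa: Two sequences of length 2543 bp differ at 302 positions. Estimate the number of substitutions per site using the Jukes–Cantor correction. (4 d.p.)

p = 302/2543 ≈ 0.118757.
d = −(3/4) ln(1 − 4p/3) = −0.75 ln(1 − 0.158343) = −0.75 ln(0.841657)
  = −0.75 × (-0.172383) = 0.129287 substitutions/site.

0.1293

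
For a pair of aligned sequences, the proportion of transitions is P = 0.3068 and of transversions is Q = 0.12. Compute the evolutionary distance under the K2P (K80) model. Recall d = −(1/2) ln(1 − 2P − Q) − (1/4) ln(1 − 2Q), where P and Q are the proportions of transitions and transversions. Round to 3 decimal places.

Under the Kimura two-parameter model, d = −½ ln(1 − 2P − Q) − ¼ ln(1 − 2Q).
1 − 2P − Q = 0.2664, giving −½ ln(0.2664) = 0.661378.
1 − 2Q = 0.76, giving −¼ ln(0.76) = 0.068609.
d = 0.661378 + 0.068609 = 0.729987.

0.730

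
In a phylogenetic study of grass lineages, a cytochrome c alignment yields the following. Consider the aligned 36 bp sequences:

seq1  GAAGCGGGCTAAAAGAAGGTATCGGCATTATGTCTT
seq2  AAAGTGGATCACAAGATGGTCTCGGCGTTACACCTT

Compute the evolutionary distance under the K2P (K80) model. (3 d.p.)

Of 36 sites, 9 differences are transitions and 3 are transversions, so P = 9/36 = 0.25 and Q = 3/36 ≈ 0.083333.
Under the Kimura two-parameter model, d = −½ ln(1 − 2P − Q) − ¼ ln(1 − 2Q).
1 − 2P − Q = 0.416667, giving −½ ln(0.416667) = 0.437734.
1 − 2Q = 0.833334, giving −¼ ln(0.833334) = 0.045580.
d = 0.437734 + 0.045580 = 0.483314.

0.483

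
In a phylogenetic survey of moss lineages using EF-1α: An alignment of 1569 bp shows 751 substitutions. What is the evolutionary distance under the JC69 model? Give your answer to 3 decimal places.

p = 751/1569 ≈ 0.478649.
d = −(3/4) ln(1 − 4p/3) = −0.75 ln(1 − 0.638199) = −0.75 ln(0.361801)
  = −0.75 × (-1.016661) = 0.762496 substitutions/site.

0.762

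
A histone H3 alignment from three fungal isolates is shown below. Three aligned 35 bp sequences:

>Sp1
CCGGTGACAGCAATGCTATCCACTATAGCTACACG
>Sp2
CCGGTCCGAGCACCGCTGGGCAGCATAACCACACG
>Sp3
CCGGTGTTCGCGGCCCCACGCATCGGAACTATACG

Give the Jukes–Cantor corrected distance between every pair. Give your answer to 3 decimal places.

Sp1–Sp2: 12/35 sites differ → p ≈ 0.342857, d = −0.75 ln(1 − 0.457143) = 0.458182 ≈ 0.458.
Sp1–Sp3: 16/35 sites differ → p ≈ 0.457143, d = −0.75 ln(1 − 0.609524) = 0.705292 ≈ 0.705.
Sp2–Sp3: 15/35 sites differ → p ≈ 0.428571, d = −0.75 ln(1 − 0.571428) = 0.635472 ≈ 0.635.

d(Sp1,Sp2) = 0.458, d(Sp1,Sp3) = 0.705, d(Sp2,Sp3) = 0.635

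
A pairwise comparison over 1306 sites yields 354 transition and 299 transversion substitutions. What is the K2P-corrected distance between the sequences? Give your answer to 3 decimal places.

0.890

P = 354/1306 ≈ 0.271057 and Q = 299/1306 ≈ 0.228943.
Under the Kimura two-parameter model, d = −½ ln(1 − 2P − Q) − ¼ ln(1 − 2Q).
1 − 2P − Q = 0.228943, giving −½ ln(0.228943) = 0.737141.
1 − 2Q = 0.542114, giving −¼ ln(0.542114) = 0.153070.
d = 0.737141 + 0.153070 = 0.890211.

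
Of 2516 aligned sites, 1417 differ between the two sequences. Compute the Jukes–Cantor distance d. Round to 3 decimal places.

p = 1417/2516 ≈ 0.563196.
d = −(3/4) ln(1 − 4p/3) = −0.75 ln(1 − 0.750928) = −0.75 ln(0.249072)
  = −0.75 × (-1.390013) = 1.042510 substitutions/site.

1.043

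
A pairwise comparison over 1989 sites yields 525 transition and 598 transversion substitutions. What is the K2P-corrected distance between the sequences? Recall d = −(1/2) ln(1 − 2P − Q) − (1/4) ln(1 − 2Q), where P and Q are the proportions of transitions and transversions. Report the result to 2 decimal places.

1.11

P = 525/1989 ≈ 0.263952 and Q = 598/1989 ≈ 0.300654.
Under the Kimura two-parameter model, d = −½ ln(1 − 2P − Q) − ¼ ln(1 − 2Q).
1 − 2P − Q = 0.171442, giving −½ ln(0.171442) = 0.881755.
1 − 2Q = 0.398692, giving −¼ ln(0.398692) = 0.229892.
d = 0.881755 + 0.229892 = 1.111647.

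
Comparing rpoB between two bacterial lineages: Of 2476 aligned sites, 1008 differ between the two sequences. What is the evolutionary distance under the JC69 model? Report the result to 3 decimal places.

0.587

p = 1008/2476 ≈ 0.407108.
d = −(3/4) ln(1 − 4p/3) = −0.75 ln(1 − 0.542811) = −0.75 ln(0.457189)
  = −0.75 × (-0.782658) = 0.586994 substitutions/site.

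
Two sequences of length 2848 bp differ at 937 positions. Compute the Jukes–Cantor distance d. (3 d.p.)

0.433

p = 937/2848 ≈ 0.329003.
d = −(3/4) ln(1 − 4p/3) = −0.75 ln(1 − 0.438671) = −0.75 ln(0.561329)
  = −0.75 × (-0.577448) = 0.433086 substitutions/site.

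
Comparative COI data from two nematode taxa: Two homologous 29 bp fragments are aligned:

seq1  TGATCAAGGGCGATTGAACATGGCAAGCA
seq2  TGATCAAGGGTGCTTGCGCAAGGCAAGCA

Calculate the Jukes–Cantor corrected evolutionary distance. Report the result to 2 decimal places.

0.20

The sequences differ at 5 of 29 sites (11, 13, 17, 18, 21), so p = 5/29 ≈ 0.172414.
d = −(3/4) ln(1 − 4p/3) = −0.75 ln(1 − 0.229885) = −0.75 ln(0.770115)
  = −0.75 × (-0.261215) = 0.195911 substitutions/site.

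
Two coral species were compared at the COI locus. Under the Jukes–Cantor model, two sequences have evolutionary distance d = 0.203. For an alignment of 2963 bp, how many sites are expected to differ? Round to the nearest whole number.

Invert JC69: p = (3/4)(1 − e^(−4d/3)) = 0.75 × (1 − e^(-0.270667)) = 0.75 × (1 − 0.762870) = 0.177848.
Expected differing sites = pL ≈ 0.177848 × 2963 = 526.963624 ≈ 527.

527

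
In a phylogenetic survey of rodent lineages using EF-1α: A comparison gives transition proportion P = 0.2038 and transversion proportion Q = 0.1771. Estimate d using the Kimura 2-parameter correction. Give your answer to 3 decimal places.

0.549

Under the Kimura two-parameter model, d = −½ ln(1 − 2P − Q) − ¼ ln(1 − 2Q).
1 − 2P − Q = 0.4153, giving −½ ln(0.4153) = 0.439377.
1 − 2Q = 0.6458, giving −¼ ln(0.6458) = 0.109316.
d = 0.439377 + 0.109316 = 0.548693.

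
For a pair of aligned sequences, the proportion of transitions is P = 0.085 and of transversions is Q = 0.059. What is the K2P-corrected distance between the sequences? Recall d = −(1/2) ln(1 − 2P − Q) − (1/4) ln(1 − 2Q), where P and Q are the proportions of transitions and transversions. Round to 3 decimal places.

Under the Kimura two-parameter model, d = −½ ln(1 − 2P − Q) − ¼ ln(1 − 2Q).
1 − 2P − Q = 0.771, giving −½ ln(0.771) = 0.130033.
1 − 2Q = 0.882, giving −¼ ln(0.882) = 0.031391.
d = 0.130033 + 0.031391 = 0.161424.

0.161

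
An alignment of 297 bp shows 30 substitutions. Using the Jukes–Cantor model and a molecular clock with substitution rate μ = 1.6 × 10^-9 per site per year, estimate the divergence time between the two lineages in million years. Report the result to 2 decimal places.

p = 30/297 ≈ 0.10101.
d = −(3/4) ln(1 − 4p/3) = −0.75 ln(1 − 0.13468) = −0.75 ln(0.86532)
  = −0.75 × (-0.144656) = 0.108492 substitutions/site.
Under a molecular clock d = 2μt, so t = d/(2μ) = 0.108492 / (2 × 1.6 × 10^-9) = 33.90 million years.

33.90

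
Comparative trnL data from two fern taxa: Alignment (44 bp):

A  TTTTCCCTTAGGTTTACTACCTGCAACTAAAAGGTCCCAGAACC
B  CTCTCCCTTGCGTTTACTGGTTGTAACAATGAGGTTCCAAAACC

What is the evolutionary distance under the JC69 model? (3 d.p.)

The sequences differ at 13 of 44 sites, so p = 13/44 ≈ 0.295455.
d = −(3/4) ln(1 − 4p/3) = −0.75 ln(1 − 0.39394) = −0.75 ln(0.60606)
  = −0.75 × (-0.500776) = 0.375582 substitutions/site.

0.376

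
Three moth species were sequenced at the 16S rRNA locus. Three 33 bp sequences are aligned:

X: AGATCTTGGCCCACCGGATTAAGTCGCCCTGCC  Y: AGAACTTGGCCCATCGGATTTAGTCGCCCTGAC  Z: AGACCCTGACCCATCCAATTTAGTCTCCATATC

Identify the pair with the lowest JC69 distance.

X and Y

X–Y: 4/33 differ, p = 0.121, d = 0.132.
X–Z: 11/33 differ, p = 0.333, d = 0.441.
Y–Z: 9/33 differ, p = 0.273, d = 0.339.
The smallest distance is between X and Y.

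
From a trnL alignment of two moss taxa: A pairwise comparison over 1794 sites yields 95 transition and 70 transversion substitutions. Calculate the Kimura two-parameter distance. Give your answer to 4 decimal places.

P = 95/1794 ≈ 0.052954 and Q = 70/1794 ≈ 0.039019.
Under the Kimura two-parameter model, d = −½ ln(1 − 2P − Q) − ¼ ln(1 − 2Q).
1 − 2P − Q = 0.855073, giving −½ ln(0.855073) = 0.078284.
1 − 2Q = 0.921962, giving −¼ ln(0.921962) = 0.020313.
d = 0.078284 + 0.020313 = 0.098597.

0.0986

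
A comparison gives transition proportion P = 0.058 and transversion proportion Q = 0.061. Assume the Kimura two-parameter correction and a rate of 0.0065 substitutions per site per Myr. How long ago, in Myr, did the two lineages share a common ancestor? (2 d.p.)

9.99

Under the Kimura two-parameter model, d = −½ ln(1 − 2P − Q) − ¼ ln(1 − 2Q).
1 − 2P − Q = 0.823, giving −½ ln(0.823) = 0.097400.
1 − 2Q = 0.878, giving −¼ ln(0.878) = 0.032527.
d = 0.097400 + 0.032527 = 0.129927.
Under a molecular clock d = 2μt, so t = d/(2μ) = 0.129927 / (2 × 0.0065) = 9.99 Myr.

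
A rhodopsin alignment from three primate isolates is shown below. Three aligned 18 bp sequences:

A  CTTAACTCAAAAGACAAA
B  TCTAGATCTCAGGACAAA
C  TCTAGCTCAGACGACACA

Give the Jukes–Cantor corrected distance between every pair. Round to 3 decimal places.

A–B: 7/18 sites differ → p ≈ 0.388889, d = −0.75 ln(1 − 0.518519) = 0.548166 ≈ 0.548.
A–C: 6/18 sites differ → p ≈ 0.333333, d = −0.75 ln(1 − 0.444444) = 0.440839 ≈ 0.441.
B–C: 5/18 sites differ → p ≈ 0.277778, d = −0.75 ln(1 − 0.370371) = 0.346968 ≈ 0.347.

d(A,B) = 0.548, d(A,C) = 0.441, d(B,C) = 0.347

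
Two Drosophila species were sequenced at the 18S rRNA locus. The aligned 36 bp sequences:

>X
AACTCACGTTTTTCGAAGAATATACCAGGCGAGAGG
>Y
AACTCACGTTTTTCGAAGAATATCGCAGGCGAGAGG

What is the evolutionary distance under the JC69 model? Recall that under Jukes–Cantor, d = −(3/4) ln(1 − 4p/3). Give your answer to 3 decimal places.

The sequences differ at 2 of 36 sites (24, 25), so p = 2/36 ≈ 0.055556.
d = −(3/4) ln(1 − 4p/3) = −0.75 ln(1 − 0.074075) = −0.75 ln(0.925925)
  = −0.75 × (-0.076962) = 0.057722 substitutions/site.

0.058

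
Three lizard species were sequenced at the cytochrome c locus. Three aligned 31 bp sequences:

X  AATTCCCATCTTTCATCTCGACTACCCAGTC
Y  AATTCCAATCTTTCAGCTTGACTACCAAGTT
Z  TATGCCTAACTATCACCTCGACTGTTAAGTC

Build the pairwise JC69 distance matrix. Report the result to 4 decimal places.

d(X,Y) = 0.1816, d(X,Z) = 0.4217, d(Y,Z) = 0.4806

X–Y: 5/31 sites differ → p ≈ 0.16129, d = −0.75 ln(1 − 0.215053) = 0.181604 ≈ 0.1816.
X–Z: 10/31 sites differ → p ≈ 0.322581, d = −0.75 ln(1 − 0.430108) = 0.421731 ≈ 0.4217.
Y–Z: 11/31 sites differ → p ≈ 0.354839, d = −0.75 ln(1 − 0.473119) = 0.480585 ≈ 0.4806.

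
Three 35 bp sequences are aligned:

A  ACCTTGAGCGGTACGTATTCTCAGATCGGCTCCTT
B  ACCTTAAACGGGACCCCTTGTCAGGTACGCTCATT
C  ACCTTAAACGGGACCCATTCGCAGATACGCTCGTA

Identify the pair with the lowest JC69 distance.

B and C

A–B: 11/35 differ, p = 0.314, d = 0.407.
A–C: 10/35 differ, p = 0.286, d = 0.360.
B–C: 6/35 differ, p = 0.171, d = 0.195.
The smallest distance is between B and C.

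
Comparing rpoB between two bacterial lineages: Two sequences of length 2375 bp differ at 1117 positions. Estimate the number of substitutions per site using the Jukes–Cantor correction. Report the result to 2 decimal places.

0.74

p = 1117/2375 ≈ 0.470316.
d = −(3/4) ln(1 − 4p/3) = −0.75 ln(1 − 0.627088) = −0.75 ln(0.372912)
  = −0.75 × (-0.986413) = 0.739810 substitutions/site.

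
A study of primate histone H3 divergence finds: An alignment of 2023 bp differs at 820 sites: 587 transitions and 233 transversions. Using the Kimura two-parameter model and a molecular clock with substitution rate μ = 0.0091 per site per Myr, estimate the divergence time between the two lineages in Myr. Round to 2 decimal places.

36.26

P = 587/2023 ≈ 0.290163 and Q = 233/2023 ≈ 0.115175.
Under the Kimura two-parameter model, d = −½ ln(1 − 2P − Q) − ¼ ln(1 − 2Q).
1 − 2P − Q = 0.304499, giving −½ ln(0.304499) = 0.594544.
1 − 2Q = 0.76965, giving −¼ ln(0.76965) = 0.065455.
d = 0.594544 + 0.065455 = 0.659999.
Under a molecular clock d = 2μt, so t = d/(2μ) = 0.659999 / (2 × 0.0091) = 36.26 Myr.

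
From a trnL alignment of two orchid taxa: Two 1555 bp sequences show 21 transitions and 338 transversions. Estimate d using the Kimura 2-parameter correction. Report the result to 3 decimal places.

0.283

P = 21/1555 ≈ 0.013505 and Q = 338/1555 ≈ 0.217363.
Under the Kimura two-parameter model, d = −½ ln(1 − 2P − Q) − ¼ ln(1 − 2Q).
1 − 2P − Q = 0.755627, giving −½ ln(0.755627) = 0.140104.
1 − 2Q = 0.565274, giving −¼ ln(0.565274) = 0.142611.
d = 0.140104 + 0.142611 = 0.282715.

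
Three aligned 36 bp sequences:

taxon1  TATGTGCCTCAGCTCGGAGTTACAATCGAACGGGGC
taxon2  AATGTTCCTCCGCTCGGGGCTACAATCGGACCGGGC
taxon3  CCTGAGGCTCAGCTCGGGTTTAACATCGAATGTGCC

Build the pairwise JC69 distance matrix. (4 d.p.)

taxon1–taxon2: 7/36 sites differ → p ≈ 0.194444, d = −0.75 ln(1 − 0.259259) = 0.225078 ≈ 0.2251.
taxon1–taxon3: 11/36 sites differ → p ≈ 0.305556, d = −0.75 ln(1 − 0.407408) = 0.392437 ≈ 0.3924.
taxon2–taxon3: 15/36 sites differ → p ≈ 0.416667, d = −0.75 ln(1 − 0.555556) = 0.608198 ≈ 0.6082.

d(taxon1,taxon2) = 0.2251, d(taxon1,taxon3) = 0.3924, d(taxon2,taxon3) = 0.6082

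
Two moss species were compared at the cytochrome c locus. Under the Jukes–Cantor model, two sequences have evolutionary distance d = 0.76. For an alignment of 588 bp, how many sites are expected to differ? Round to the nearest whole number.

281

Invert JC69: p = (3/4)(1 − e^(−4d/3)) = 0.75 × (1 − e^(-1.013333)) = 0.75 × (1 − 0.363007) = 0.477745.
Expected differing sites = pL ≈ 0.477745 × 588 = 280.91406 ≈ 281.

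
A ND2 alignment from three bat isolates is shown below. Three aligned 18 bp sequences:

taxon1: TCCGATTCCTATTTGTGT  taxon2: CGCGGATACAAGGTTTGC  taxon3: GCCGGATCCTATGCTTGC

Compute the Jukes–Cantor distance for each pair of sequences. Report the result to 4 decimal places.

taxon1–taxon2: 10/18 sites differ → p ≈ 0.555556, d = −0.75 ln(1 − 0.740741) = 1.012446 ≈ 1.0124.
taxon1–taxon3: 7/18 sites differ → p ≈ 0.388889, d = −0.75 ln(1 − 0.518519) = 0.548166 ≈ 0.5482.
taxon2–taxon3: 6/18 sites differ → p ≈ 0.333333, d = −0.75 ln(1 − 0.444444) = 0.440839 ≈ 0.4408.

d(taxon1,taxon2) = 1.0124, d(taxon1,taxon3) = 0.5482, d(taxon2,taxon3) = 0.4408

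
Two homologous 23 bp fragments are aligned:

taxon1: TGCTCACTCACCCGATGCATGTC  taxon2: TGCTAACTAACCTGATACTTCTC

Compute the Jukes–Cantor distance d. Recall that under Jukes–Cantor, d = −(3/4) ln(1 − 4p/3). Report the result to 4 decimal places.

The sequences differ at 6 of 23 sites (5, 9, 13, 17, 19, 21), so p = 6/23 ≈ 0.26087.
d = −(3/4) ln(1 − 4p/3) = −0.75 ln(1 − 0.347827) = −0.75 ln(0.652173)
  = −0.75 × (-0.427445) = 0.320584 substitutions/site.

0.3206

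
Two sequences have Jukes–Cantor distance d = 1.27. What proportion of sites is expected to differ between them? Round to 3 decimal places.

0.612

p = (3/4)(1 − e^(−4d/3)) = 0.75 × (1 − e^(-1.693333)) = 0.75 × (1 − 0.183906) = 0.612071.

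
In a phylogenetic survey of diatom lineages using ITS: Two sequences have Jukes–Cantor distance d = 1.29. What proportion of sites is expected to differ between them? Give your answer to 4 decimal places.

p = (3/4)(1 − e^(−4d/3)) = 0.75 × (1 − e^(-1.72)) = 0.75 × (1 − 0.179066) = 0.615701.

0.6157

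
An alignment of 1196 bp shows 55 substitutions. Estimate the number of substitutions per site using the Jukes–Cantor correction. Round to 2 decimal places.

p = 55/1196 ≈ 0.045987.
d = −(3/4) ln(1 − 4p/3) = −0.75 ln(1 − 0.061316) = −0.75 ln(0.938684)
  = −0.75 × (-0.063276) = 0.047457 substitutions/site.

0.05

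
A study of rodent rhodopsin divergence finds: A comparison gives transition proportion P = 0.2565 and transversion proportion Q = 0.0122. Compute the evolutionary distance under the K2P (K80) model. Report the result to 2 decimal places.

Under the Kimura two-parameter model, d = −½ ln(1 − 2P − Q) − ¼ ln(1 − 2Q).
1 − 2P − Q = 0.4748, giving −½ ln(0.4748) = 0.372431.
1 − 2Q = 0.9756, giving −¼ ln(0.9756) = 0.006176.
d = 0.372431 + 0.006176 = 0.378607.

0.38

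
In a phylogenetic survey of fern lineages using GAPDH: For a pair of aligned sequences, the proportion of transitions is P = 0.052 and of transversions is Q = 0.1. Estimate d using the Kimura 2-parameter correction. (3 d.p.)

Under the Kimura two-parameter model, d = −½ ln(1 − 2P − Q) − ¼ ln(1 − 2Q).
1 − 2P − Q = 0.796, giving −½ ln(0.796) = 0.114078.
1 − 2Q = 0.8, giving −¼ ln(0.8) = 0.055786.
d = 0.114078 + 0.055786 = 0.169864.

0.170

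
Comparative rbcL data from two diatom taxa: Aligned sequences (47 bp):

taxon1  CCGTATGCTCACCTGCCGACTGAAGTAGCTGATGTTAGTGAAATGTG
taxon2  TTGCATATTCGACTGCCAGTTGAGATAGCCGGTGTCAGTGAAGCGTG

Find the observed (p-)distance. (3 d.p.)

0.362

The sequences differ at 17 of 47 positions.
p = 17/47 = 0.361702… ≈ 0.362 (to 3 d.p.).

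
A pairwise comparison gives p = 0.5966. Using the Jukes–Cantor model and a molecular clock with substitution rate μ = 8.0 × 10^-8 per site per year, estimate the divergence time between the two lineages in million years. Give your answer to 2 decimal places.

d = −(3/4) ln(1 − 4p/3) = −0.75 ln(1 − 0.795467) = −0.75 ln(0.204533)
  = −0.75 × (-1.587026) = 1.190270 substitutions/site.
Under a molecular clock d = 2μt, so t = d/(2μ) = 1.190270 / (2 × 8.0 × 10^-8) = 7.44 million years.

7.44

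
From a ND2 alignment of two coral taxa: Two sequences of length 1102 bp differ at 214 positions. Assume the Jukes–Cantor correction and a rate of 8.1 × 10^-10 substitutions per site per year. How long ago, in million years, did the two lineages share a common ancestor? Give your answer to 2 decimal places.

138.73

p = 214/1102 ≈ 0.194192.
d = −(3/4) ln(1 − 4p/3) = −0.75 ln(1 − 0.258923) = −0.75 ln(0.741077)
  = −0.75 × (-0.299651) = 0.224738 substitutions/site.
Under a molecular clock d = 2μt, so t = d/(2μ) = 0.224738 / (2 × 8.1 × 10^-10) = 138.73 million years.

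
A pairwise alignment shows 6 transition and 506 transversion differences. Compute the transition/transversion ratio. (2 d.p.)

R = 6/506 = 0.011857… ≈ 0.01 (to 2 d.p.).

0.01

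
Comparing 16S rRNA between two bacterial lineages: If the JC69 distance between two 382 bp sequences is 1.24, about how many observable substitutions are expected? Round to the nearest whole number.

Invert JC69: p = (3/4)(1 − e^(−4d/3)) = 0.75 × (1 − e^(-1.653333)) = 0.75 × (1 − 0.191411) = 0.606442.
Expected differing sites = pL ≈ 0.606442 × 382 = 231.660844 ≈ 232.

232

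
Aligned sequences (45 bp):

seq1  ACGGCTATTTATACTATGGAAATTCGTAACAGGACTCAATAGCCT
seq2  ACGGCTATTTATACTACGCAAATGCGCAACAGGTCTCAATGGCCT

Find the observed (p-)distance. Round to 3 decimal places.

The sequences differ at 6 of 45 positions (sites 17, 19, 24, 27, 34, 41).
p = 6/45 = 0.133333… ≈ 0.133 (to 3 d.p.).

0.133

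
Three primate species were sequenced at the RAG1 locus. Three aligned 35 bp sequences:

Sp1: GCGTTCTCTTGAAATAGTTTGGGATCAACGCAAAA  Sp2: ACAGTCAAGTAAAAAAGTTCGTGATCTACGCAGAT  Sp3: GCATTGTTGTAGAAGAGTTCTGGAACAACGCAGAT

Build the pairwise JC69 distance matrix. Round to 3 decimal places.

Sp1–Sp2: 13/35 sites differ → p ≈ 0.371429, d = −0.75 ln(1 − 0.495239) = 0.512753 ≈ 0.513.
Sp1–Sp3: 12/35 sites differ → p ≈ 0.342857, d = −0.75 ln(1 − 0.457143) = 0.458182 ≈ 0.458.
Sp2–Sp3: 11/35 sites differ → p ≈ 0.314286, d = −0.75 ln(1 − 0.419048) = 0.407315 ≈ 0.407.

d(Sp1,Sp2) = 0.513, d(Sp1,Sp3) = 0.458, d(Sp2,Sp3) = 0.407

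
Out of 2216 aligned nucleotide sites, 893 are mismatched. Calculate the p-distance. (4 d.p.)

p = 893/2216 = 0.402978… ≈ 0.4030 (to 4 d.p.).

0.4030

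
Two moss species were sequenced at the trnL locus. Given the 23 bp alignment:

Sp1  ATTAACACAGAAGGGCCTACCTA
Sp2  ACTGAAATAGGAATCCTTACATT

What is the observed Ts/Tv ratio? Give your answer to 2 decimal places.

1.20

Transitions are A↔G and C↔T; transversions are all other mismatches.
Transitions: 6. Transversions: 5.
R = 6/5 = 1.20.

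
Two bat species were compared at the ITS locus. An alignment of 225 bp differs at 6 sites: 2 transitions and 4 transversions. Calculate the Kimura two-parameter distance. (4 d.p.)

P = 2/225 ≈ 0.008889 and Q = 4/225 ≈ 0.017778.
Under the Kimura two-parameter model, d = −½ ln(1 − 2P − Q) − ¼ ln(1 − 2Q).
1 − 2P − Q = 0.964444, giving −½ ln(0.964444) = 0.018102.
1 − 2Q = 0.964444, giving −¼ ln(0.964444) = 0.009051.
d = 0.018102 + 0.009051 = 0.027153.

0.0272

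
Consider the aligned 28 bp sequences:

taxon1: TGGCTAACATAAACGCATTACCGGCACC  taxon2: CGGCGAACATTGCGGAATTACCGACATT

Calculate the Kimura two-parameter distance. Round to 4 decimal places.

0.4941

Of 28 sites, 5 differences are transitions and 5 are transversions, so P = 5/28 ≈ 0.178571 and Q = 5/28 ≈ 0.178571.
Under the Kimura two-parameter model, d = −½ ln(1 − 2P − Q) − ¼ ln(1 − 2Q).
1 − 2P − Q = 0.464287, giving −½ ln(0.464287) = 0.383626.
1 − 2Q = 0.642858, giving −¼ ln(0.642858) = 0.110458.
d = 0.383626 + 0.110458 = 0.494084.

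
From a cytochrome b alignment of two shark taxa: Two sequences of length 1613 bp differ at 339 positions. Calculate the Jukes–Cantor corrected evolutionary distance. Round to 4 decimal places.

p = 339/1613 ≈ 0.210167.
d = −(3/4) ln(1 − 4p/3) = −0.75 ln(1 − 0.280223) = −0.75 ln(0.719777)
  = −0.75 × (-0.328814) = 0.246611 substitutions/site.

0.2466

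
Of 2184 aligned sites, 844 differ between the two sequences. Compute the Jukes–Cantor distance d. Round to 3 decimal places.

0.543

p = 844/2184 ≈ 0.386447.
d = −(3/4) ln(1 − 4p/3) = −0.75 ln(1 − 0.515263) = −0.75 ln(0.484737)
  = −0.75 × (-0.724149) = 0.543112 substitutions/site.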